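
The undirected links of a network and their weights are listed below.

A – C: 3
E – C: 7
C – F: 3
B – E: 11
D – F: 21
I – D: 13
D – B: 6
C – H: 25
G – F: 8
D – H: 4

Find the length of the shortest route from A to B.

21

Running Dijkstra from A:
A: 0
C: 3  (via A)
F: 6  (via C)
E: 10  (via C)
G: 14  (via F)
B: 21  (via E)
Shortest route: A → C → E → B = 21.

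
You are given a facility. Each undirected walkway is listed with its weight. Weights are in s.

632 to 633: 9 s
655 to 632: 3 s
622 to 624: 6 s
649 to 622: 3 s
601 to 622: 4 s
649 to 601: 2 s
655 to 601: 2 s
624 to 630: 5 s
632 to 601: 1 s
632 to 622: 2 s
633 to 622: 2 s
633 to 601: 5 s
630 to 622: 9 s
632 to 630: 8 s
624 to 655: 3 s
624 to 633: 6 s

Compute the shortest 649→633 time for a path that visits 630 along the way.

22 s

Best 649 to 630: 649 → 601 → 632 → 630 costing 11
Best 630 to 633: 630 → 624 → 633 costing 11
Total via 630: 11 + 11 = 22 s.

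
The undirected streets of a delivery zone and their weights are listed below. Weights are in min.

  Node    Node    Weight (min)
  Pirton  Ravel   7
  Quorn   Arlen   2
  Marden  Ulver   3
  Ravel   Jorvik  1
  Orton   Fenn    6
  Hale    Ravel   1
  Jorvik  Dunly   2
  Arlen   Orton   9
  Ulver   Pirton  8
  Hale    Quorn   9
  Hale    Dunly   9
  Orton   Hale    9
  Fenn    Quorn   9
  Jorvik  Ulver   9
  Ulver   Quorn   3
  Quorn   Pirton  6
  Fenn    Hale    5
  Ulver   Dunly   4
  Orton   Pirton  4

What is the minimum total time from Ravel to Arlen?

Candidate routes:
Ravel–Hale–Fenn–Quorn–Arlen: 1+5+9+2 = 17
Ravel–Hale–Quorn–Arlen: 1+9+2 = 12
Ravel–Pirton–Quorn–Arlen: 7+6+2 = 15
Ravel–Jorvik–Ulver–Quorn–Arlen: 1+9+3+2 = 15
The minimum is 12 min via Ravel–Hale–Quorn–Arlen.

12 min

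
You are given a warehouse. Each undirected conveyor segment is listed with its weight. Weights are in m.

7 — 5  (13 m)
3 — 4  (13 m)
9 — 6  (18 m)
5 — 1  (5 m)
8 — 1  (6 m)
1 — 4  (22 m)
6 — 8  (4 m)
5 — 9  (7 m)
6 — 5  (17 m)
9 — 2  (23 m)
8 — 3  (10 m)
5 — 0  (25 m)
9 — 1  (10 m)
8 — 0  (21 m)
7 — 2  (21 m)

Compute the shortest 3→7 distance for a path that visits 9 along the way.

Shortest 3→9: 3–8–1–9 = 26
Shortest 9→7: 9–5–7 = 20
Total via 9: 26 + 20 = 46 m.

46 m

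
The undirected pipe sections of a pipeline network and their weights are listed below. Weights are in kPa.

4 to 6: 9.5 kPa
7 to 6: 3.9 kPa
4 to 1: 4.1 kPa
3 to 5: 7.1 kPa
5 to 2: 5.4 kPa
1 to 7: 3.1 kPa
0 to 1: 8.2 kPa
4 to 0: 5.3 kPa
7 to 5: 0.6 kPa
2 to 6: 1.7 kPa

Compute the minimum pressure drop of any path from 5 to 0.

11.9 kPa

Settle nodes by increasing distance from 5:
5: 0
7: 0.6  (via 5)
1: 3.7  (via 7)
6: 4.5  (via 7)
2: 5.4  (via 5)
3: 7.1  (via 5)
4: 7.8  (via 1)
0: 11.9  (via 1)
Shortest route: 5–7–1–0 = 11.9 kPa.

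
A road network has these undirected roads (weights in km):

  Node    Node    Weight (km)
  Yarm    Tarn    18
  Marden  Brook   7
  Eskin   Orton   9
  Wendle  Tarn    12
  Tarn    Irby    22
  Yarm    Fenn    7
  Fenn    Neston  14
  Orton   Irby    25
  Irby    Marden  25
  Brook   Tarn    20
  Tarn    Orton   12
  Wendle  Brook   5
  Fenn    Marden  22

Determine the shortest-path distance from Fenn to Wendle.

Enumerating some paths:
Fenn–Marden–Brook–Wendle: 22+7+5 = 34
Fenn–Yarm–Tarn–Wendle: 7+18+12 = 37
The minimum is 34 km via Fenn–Marden–Brook–Wendle.

34 km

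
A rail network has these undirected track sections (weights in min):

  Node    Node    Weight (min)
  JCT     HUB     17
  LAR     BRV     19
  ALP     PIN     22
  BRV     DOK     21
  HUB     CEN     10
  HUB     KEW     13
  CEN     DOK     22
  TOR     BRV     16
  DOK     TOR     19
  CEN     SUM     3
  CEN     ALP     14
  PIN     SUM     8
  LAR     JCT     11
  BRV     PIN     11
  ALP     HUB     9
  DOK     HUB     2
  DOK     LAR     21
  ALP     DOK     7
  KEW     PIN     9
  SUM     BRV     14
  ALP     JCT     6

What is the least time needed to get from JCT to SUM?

23 min

Candidate routes:
JCT → ALP → HUB → CEN → SUM: 6+9+10+3 = 28
JCT → ALP → CEN → SUM: 6+14+3 = 23
The minimum is 23 min via JCT → ALP → CEN → SUM.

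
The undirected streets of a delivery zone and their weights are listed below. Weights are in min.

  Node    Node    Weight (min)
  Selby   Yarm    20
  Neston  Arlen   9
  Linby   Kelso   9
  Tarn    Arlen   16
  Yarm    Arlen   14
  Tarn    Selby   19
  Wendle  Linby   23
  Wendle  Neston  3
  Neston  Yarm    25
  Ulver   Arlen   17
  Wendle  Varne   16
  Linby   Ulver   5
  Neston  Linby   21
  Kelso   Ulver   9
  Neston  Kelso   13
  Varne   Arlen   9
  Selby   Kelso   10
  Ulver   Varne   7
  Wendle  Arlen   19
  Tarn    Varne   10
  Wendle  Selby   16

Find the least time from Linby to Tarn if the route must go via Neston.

46 min

Best Linby to Neston: Linby → Neston costing 21
Shortest Neston→Tarn: Neston → Arlen → Tarn = 25
Total via Neston: 21 + 25 = 46 min.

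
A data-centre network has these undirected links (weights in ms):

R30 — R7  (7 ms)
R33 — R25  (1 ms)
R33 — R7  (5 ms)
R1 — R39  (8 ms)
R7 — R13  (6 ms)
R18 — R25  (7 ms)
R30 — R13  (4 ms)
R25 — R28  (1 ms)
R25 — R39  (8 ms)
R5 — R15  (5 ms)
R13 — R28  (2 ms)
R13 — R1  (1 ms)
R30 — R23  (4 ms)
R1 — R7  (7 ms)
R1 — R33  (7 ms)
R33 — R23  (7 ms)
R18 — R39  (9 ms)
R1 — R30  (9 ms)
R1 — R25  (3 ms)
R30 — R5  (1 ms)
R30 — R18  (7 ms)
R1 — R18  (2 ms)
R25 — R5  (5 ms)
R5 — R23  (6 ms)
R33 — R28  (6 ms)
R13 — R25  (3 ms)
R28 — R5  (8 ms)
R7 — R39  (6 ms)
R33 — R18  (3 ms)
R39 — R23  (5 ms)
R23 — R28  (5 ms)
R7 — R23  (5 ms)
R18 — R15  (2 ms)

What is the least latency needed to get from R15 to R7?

10 ms

Running Dijkstra from R15:
R15: 0
R18: 2  (via R15)
R1: 4  (via R18)
R5: 5  (via R15)
R33: 5  (via R18)
R13: 5  (via R1)
R30: 6  (via R5)
R25: 6  (via R33)
R28: 7  (via R13)
R23: 10  (via R30)
R7: 10  (via R33)
Shortest route: R15 → R18 → R33 → R7 = 10 ms.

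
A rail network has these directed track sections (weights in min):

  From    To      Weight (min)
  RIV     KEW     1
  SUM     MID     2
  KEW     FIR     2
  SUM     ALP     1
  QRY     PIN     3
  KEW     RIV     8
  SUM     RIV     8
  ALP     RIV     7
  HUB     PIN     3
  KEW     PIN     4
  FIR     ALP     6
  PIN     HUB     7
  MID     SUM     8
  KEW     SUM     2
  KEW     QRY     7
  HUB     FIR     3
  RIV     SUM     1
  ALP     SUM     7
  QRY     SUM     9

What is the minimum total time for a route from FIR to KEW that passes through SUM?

22 min

Best FIR to SUM: FIR → ALP → SUM costing 13
Shortest SUM→KEW: SUM → RIV → KEW = 9
Total via SUM: 13 + 9 = 22 min.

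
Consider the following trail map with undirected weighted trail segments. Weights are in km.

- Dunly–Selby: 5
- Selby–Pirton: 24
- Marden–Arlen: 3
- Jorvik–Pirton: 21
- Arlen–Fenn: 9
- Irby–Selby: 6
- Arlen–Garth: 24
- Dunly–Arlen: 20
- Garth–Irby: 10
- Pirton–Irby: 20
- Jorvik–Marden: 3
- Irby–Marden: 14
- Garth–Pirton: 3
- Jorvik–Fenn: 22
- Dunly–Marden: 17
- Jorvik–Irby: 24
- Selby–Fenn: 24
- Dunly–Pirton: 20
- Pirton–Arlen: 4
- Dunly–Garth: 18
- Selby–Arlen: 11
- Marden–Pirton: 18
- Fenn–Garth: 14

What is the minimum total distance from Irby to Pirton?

Shortest distances from Irby:
Irby: 0
Selby: 6  (via Irby)
Garth: 10  (via Irby)
Dunly: 11  (via Selby)
Pirton: 13  (via Garth)
Shortest route: Irby–Garth–Pirton = 13 km.

13 km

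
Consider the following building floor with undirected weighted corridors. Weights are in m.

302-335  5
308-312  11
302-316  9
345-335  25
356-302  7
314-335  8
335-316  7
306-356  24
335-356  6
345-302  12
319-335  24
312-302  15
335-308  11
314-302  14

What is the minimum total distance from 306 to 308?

Enumerating some paths:
306 - 356 - 302 - 335 - 308: 24+7+5+11 = 47
306 - 356 - 335 - 308: 24+6+11 = 41
Cheapest is 306 - 356 - 335 - 308 at 41 m.

41 m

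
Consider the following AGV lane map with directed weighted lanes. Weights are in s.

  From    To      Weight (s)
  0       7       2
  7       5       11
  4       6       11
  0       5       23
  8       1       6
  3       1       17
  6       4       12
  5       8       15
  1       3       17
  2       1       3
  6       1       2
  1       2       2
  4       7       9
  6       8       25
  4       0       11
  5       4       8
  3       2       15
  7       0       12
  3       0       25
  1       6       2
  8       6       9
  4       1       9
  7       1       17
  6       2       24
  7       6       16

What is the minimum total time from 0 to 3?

36 s

Enumerating some paths:
0 → 7 → 6 → 1 → 3: 2+16+2+17 = 37
0 → 7 → 1 → 3: 2+17+17 = 36
The minimum is 36 s via 0 → 7 → 1 → 3.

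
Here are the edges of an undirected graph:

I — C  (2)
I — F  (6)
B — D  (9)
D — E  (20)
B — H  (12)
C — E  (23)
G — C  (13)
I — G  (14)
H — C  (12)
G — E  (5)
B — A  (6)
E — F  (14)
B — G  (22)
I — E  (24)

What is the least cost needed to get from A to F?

Settle nodes by increasing distance from A:
A: 0
B: 6  (via A)
D: 15  (via B)
H: 18  (via B)
G: 28  (via B)
C: 30  (via H)
I: 32  (via C)
E: 33  (via G)
F: 38  (via I)
Shortest route: A–B–H–C–I–F = 38.

38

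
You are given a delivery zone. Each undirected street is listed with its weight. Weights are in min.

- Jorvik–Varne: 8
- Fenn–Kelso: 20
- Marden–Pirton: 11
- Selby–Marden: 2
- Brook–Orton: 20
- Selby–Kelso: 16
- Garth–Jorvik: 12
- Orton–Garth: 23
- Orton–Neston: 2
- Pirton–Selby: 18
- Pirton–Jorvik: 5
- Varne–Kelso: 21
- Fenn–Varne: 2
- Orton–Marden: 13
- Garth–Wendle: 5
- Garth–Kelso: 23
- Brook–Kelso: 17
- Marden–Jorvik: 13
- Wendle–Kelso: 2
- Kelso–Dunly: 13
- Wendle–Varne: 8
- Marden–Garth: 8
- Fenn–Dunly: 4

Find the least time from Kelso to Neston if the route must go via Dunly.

55 min

Best Kelso to Dunly: Kelso–Dunly costing 13
Shortest Dunly→Neston: Dunly–Fenn–Varne–Jorvik–Marden–Orton–Neston = 42
Total via Dunly: 13 + 42 = 55 min.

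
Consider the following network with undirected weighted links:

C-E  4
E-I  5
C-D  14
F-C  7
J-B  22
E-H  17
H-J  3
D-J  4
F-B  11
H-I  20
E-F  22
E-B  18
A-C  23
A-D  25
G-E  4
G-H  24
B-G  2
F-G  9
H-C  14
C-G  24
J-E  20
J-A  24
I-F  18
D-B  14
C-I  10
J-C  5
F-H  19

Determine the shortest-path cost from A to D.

Candidate routes:
A - J - D: 24+4 = 28
A - D: 25 = 25
The minimum is 25 via A - D.

25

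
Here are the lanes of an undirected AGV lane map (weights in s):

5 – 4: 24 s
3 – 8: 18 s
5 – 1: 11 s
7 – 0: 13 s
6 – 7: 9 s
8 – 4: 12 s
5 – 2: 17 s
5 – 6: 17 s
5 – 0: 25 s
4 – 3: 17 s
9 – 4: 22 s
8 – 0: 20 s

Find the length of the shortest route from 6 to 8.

42 s

Shortest distances from 6:
6: 0
7: 9  (via 6)
5: 17  (via 6)
0: 22  (via 7)
1: 28  (via 5)
2: 34  (via 5)
4: 41  (via 5)
8: 42  (via 0)
Shortest route: 6–7–0–8 = 42 s.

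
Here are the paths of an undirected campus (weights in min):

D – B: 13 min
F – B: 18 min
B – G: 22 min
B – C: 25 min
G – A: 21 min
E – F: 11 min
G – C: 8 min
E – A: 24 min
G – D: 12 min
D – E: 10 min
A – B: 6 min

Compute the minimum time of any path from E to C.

Enumerating some paths:
E → D → B → C: 10+13+25 = 48
E → D → G → C: 10+12+8 = 30
E → D → B → G → C: 10+13+22+8 = 53
The minimum is 30 min via E → D → G → C.

30 min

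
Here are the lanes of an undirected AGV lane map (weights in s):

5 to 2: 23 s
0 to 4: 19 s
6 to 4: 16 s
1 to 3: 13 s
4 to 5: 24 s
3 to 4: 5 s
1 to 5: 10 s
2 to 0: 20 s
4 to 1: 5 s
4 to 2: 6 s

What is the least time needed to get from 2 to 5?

Running Dijkstra from 2:
2: 0
4: 6  (via 2)
1: 11  (via 4)
3: 11  (via 4)
0: 20  (via 2)
5: 21  (via 1)
Shortest route: 2 → 4 → 1 → 5 = 21 s.

21 s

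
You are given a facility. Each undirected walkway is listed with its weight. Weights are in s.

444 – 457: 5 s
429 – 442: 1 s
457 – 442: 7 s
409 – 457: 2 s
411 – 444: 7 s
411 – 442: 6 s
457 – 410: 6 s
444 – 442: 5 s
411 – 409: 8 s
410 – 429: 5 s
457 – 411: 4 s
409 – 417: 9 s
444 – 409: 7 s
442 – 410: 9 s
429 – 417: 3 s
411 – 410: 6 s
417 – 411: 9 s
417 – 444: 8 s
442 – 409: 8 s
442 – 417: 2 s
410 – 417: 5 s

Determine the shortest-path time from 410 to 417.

Running Dijkstra from 410:
410: 0
417: 5  (via 410)
Shortest route: 410 → 417 = 5 s.

5 s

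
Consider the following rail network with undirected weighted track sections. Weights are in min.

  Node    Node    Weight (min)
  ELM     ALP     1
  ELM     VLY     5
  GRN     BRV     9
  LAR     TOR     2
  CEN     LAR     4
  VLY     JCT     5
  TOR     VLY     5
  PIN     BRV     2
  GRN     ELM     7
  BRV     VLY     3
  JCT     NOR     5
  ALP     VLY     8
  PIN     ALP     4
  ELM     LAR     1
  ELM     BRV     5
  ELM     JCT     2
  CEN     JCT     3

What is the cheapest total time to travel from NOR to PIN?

Running Dijkstra from NOR:
NOR: 0
JCT: 5  (via NOR)
ELM: 7  (via JCT)
LAR: 8  (via ELM)
CEN: 8  (via JCT)
ALP: 8  (via ELM)
VLY: 10  (via JCT)
TOR: 10  (via LAR)
BRV: 12  (via ELM)
PIN: 12  (via ALP)
Shortest route: NOR–JCT–ELM–ALP–PIN = 12 min.

12 min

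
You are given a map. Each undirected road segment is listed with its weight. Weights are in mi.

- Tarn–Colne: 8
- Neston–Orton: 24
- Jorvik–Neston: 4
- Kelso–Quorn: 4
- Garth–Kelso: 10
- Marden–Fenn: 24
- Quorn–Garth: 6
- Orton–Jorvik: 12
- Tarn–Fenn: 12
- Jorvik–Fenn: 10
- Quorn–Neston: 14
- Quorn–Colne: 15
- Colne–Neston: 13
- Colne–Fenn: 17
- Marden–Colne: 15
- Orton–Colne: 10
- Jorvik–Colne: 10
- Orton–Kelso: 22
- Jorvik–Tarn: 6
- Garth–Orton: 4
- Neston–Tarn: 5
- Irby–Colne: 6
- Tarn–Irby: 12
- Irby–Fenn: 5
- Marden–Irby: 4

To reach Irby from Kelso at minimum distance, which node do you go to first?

Enumerating some paths:
Kelso–Quorn–Garth–Orton–Colne–Irby: 4+6+4+10+6 = 30
Kelso–Quorn–Colne–Irby: 4+15+6 = 25
The minimum is 25 mi via Kelso–Quorn–Colne–Irby.
So from Kelso the first move is to Quorn.

Quorn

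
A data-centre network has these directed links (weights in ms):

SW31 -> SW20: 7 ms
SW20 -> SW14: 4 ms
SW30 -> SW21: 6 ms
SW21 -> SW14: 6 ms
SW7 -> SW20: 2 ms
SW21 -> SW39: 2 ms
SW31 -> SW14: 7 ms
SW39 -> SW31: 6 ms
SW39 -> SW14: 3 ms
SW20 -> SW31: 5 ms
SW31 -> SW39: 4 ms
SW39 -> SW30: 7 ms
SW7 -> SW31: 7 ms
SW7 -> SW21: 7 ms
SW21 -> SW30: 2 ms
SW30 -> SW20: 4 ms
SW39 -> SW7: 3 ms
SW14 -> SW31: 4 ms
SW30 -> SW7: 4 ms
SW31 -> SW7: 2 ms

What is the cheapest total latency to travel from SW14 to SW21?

13 ms

Shortest distances from SW14:
SW14: 0
SW31: 4  (via SW14)
SW7: 6  (via SW31)
SW20: 8  (via SW7)
SW39: 8  (via SW31)
SW21: 13  (via SW7)
Shortest route: SW14–SW31–SW7–SW21 = 13 ms.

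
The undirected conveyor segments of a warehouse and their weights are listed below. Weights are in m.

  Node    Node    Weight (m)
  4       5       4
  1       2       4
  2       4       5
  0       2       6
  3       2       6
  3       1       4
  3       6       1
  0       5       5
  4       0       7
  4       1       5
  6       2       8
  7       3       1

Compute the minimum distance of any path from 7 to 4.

Compare a few routes:
7 - 3 - 1 - 4: 1+4+5 = 10
7 - 3 - 6 - 2 - 4: 1+1+8+5 = 15
7 - 3 - 1 - 2 - 4: 1+4+4+5 = 14
7 - 3 - 2 - 4: 1+6+5 = 12
Cheapest is 7 - 3 - 1 - 4 at 10 m.

10 m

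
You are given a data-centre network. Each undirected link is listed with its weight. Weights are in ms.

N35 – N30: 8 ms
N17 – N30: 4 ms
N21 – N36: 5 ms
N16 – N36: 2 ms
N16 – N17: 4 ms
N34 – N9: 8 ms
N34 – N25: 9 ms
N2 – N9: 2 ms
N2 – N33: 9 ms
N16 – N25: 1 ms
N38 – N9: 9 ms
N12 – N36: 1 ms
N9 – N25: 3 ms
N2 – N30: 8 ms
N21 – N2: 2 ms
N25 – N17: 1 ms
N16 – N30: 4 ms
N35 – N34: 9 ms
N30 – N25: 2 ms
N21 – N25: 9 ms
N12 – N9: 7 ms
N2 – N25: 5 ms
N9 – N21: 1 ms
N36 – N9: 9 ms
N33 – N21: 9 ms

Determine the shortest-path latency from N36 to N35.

13 ms

Compare a few routes:
N36 - N16 - N25 - N17 - N30 - N35: 2+1+1+4+8 = 16
N36 - N16 - N30 - N35: 2+4+8 = 14
N36 - N16 - N25 - N30 - N35: 2+1+2+8 = 13
The minimum is 13 ms via N36 - N16 - N25 - N30 - N35.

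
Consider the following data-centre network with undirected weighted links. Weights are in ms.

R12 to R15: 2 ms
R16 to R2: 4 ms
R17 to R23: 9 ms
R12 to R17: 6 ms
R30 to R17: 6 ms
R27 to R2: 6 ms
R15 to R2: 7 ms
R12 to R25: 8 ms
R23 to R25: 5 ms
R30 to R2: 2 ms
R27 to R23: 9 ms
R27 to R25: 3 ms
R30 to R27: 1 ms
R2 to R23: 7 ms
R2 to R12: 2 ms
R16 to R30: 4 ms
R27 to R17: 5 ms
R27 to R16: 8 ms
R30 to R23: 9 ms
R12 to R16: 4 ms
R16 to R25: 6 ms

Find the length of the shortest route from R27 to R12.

5 ms

Compare a few routes:
R27–R30–R2–R12: 1+2+2 = 5
R27–R2–R12: 6+2 = 8
Cheapest is R27–R30–R2–R12 at 5 ms.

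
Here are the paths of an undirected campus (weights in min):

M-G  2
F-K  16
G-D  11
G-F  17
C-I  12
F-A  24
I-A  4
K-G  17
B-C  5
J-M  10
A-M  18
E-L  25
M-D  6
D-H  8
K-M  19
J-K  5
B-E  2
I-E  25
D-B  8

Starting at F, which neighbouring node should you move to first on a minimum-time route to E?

Enumerating some paths:
F → G → M → D → B → E: 17+2+6+8+2 = 35
F → G → D → B → E: 17+11+8+2 = 38
The minimum is 35 min via F → G → M → D → B → E.
So from F the first move is to G.

G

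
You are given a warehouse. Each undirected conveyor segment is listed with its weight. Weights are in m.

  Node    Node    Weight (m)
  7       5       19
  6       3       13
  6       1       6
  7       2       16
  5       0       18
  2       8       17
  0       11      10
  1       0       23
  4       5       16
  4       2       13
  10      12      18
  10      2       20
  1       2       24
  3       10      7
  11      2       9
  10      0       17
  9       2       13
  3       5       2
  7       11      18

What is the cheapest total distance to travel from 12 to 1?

Candidate routes:
12 - 10 - 0 - 1: 18+17+23 = 58
12 - 10 - 2 - 1: 18+20+24 = 62
12 - 10 - 3 - 6 - 1: 18+7+13+6 = 44
12 - 10 - 3 - 5 - 0 - 1: 18+7+2+18+23 = 68
Cheapest is 12 - 10 - 3 - 6 - 1 at 44 m.

44 m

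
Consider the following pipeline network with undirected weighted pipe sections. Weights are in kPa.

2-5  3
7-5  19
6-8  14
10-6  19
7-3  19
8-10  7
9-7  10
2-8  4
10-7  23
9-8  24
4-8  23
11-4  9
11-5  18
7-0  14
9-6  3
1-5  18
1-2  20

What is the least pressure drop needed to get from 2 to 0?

36 kPa

Enumerating some paths:
2 - 8 - 10 - 7 - 0: 4+7+23+14 = 48
2 - 8 - 9 - 7 - 0: 4+24+10+14 = 52
2 - 5 - 7 - 0: 3+19+14 = 36
2 - 8 - 6 - 9 - 7 - 0: 4+14+3+10+14 = 45
Cheapest is 2 - 5 - 7 - 0 at 36 kPa.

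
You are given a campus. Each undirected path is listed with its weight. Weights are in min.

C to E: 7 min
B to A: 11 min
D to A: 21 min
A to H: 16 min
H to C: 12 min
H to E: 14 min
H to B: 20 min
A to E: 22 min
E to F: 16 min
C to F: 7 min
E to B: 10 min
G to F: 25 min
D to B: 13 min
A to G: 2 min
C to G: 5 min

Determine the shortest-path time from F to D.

35 min

Enumerating some paths:
F–C–E–B–D: 7+7+10+13 = 37
F–C–G–A–D: 7+5+2+21 = 35
Cheapest is F–C–G–A–D at 35 min.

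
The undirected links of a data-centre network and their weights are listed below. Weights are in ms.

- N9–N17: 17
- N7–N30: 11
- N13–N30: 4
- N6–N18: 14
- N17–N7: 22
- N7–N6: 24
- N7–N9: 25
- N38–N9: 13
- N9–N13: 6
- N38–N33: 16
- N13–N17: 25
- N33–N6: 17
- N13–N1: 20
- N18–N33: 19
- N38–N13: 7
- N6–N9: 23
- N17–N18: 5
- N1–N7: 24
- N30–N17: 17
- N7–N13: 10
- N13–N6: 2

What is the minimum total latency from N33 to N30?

23 ms

Running Dijkstra from N33:
N33: 0
N38: 16  (via N33)
N6: 17  (via N33)
N13: 19  (via N6)
N18: 19  (via N33)
N30: 23  (via N13)
Shortest route: N33–N6–N13–N30 = 23 ms.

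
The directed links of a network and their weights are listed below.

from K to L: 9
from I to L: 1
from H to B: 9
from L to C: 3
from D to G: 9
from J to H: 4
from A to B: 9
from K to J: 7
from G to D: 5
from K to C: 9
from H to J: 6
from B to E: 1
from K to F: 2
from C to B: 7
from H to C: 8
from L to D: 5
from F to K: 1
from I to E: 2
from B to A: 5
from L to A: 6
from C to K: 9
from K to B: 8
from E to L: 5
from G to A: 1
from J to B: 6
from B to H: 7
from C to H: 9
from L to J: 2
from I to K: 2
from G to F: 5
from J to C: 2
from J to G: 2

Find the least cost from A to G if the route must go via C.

Best A to C: A → B → E → L → C costing 18
Shortest C→G: C → H → J → G = 17
Total via C: 18 + 17 = 35.

35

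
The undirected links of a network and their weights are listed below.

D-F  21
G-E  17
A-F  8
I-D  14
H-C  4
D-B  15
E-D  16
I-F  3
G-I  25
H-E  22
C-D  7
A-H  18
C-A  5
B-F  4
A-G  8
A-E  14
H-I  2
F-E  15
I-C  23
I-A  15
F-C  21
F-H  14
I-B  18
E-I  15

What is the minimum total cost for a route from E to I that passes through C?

Shortest E→C: E–A–C = 19
Shortest C→I: C–H–I = 6
Total via C: 19 + 6 = 25.

25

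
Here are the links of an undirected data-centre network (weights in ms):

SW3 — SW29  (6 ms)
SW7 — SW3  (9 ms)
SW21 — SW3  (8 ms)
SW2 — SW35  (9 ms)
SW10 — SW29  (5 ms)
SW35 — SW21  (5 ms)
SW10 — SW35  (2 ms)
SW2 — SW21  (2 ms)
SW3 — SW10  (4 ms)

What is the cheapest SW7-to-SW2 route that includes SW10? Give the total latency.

22 ms

Best SW7 to SW10: SW7–SW3–SW10 costing 13
Shortest SW10→SW2: SW10–SW35–SW21–SW2 = 9
Total via SW10: 13 + 9 = 22 ms.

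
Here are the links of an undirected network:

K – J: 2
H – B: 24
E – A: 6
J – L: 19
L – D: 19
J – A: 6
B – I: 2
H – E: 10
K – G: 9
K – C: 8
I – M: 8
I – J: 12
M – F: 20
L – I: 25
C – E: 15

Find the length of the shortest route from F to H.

Settle nodes by increasing distance from F:
F: 0
M: 20  (via F)
I: 28  (via M)
B: 30  (via I)
J: 40  (via I)
K: 42  (via J)
A: 46  (via J)
C: 50  (via K)
G: 51  (via K)
E: 52  (via A)
L: 53  (via I)
H: 54  (via B)
Shortest route: F → M → I → B → H = 54.

54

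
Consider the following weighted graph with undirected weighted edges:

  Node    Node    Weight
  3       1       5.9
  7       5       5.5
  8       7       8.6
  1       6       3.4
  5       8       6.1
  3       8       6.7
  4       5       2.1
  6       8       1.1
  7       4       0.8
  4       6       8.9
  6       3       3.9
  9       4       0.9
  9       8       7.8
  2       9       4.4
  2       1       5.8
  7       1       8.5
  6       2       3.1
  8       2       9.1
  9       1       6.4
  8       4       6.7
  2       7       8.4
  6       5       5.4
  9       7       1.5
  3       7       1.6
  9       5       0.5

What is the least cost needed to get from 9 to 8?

6.6

Compare a few routes:
9 - 5 - 8: 0.5+6.1 = 6.6
9 - 5 - 6 - 8: 0.5+5.4+1.1 = 7
The minimum is 6.6 via 9 - 5 - 8.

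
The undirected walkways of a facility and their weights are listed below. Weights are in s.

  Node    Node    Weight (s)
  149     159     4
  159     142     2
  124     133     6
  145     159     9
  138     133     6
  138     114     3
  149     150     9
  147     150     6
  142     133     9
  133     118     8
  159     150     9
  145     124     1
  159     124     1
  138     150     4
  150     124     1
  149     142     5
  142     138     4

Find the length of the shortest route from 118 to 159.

Settle nodes by increasing distance from 118:
118: 0
133: 8  (via 118)
124: 14  (via 133)
138: 14  (via 133)
145: 15  (via 124)
150: 15  (via 124)
159: 15  (via 124)
Shortest route: 118–133–124–159 = 15 s.

15 s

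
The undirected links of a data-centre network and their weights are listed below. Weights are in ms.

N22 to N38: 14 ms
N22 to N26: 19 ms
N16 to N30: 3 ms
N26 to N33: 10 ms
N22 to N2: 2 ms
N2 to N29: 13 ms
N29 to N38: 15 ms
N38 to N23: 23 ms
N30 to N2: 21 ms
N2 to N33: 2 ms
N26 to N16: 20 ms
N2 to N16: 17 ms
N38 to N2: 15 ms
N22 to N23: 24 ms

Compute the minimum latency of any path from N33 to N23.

Candidate routes:
N33 → N26 → N22 → N23: 10+19+24 = 53
N33 → N2 → N22 → N38 → N23: 2+2+14+23 = 41
N33 → N2 → N38 → N23: 2+15+23 = 40
N33 → N2 → N22 → N23: 2+2+24 = 28
Cheapest is N33 → N2 → N22 → N23 at 28 ms.

28 ms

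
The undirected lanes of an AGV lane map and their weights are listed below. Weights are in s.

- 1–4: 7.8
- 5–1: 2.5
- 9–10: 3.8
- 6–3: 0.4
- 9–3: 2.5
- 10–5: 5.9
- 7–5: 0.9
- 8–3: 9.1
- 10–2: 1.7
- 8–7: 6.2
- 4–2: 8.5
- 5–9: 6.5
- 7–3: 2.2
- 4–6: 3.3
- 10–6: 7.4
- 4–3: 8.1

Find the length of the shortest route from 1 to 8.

9.6 s

Enumerating some paths:
1 → 4 → 6 → 3 → 7 → 8: 7.8+3.3+0.4+2.2+6.2 = 19.9
1 → 5 → 9 → 3 → 7 → 8: 2.5+6.5+2.5+2.2+6.2 = 19.9
1 → 5 → 7 → 8: 2.5+0.9+6.2 = 9.6
1 → 5 → 7 → 3 → 8: 2.5+0.9+2.2+9.1 = 14.7
The minimum is 9.6 s via 1 → 5 → 7 → 8.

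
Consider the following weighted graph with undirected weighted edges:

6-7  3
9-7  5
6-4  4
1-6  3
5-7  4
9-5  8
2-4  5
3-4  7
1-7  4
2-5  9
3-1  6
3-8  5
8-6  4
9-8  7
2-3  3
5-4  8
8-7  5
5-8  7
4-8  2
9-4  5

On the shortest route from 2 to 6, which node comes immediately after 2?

Compare a few routes:
2 - 4 - 8 - 6: 5+2+4 = 11
2 - 3 - 1 - 6: 3+6+3 = 12
2 - 4 - 6: 5+4 = 9
Cheapest is 2 - 4 - 6 at 9.
So from 2 the first move is to 4.

4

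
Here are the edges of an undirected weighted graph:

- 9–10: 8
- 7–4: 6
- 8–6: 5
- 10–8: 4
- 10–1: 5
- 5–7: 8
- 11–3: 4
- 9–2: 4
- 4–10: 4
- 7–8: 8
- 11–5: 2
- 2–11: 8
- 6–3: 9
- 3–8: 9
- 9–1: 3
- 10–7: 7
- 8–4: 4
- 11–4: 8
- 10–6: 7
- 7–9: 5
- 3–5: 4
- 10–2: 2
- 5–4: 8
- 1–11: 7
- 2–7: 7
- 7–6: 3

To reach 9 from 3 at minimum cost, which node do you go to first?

Enumerating some paths:
3 - 5 - 7 - 9: 4+8+5 = 17
3 - 11 - 2 - 9: 4+8+4 = 16
3 - 5 - 11 - 1 - 9: 4+2+7+3 = 16
3 - 11 - 1 - 9: 4+7+3 = 14
The minimum is 14 via 3 - 11 - 1 - 9.
So from 3 the first move is to 11.

11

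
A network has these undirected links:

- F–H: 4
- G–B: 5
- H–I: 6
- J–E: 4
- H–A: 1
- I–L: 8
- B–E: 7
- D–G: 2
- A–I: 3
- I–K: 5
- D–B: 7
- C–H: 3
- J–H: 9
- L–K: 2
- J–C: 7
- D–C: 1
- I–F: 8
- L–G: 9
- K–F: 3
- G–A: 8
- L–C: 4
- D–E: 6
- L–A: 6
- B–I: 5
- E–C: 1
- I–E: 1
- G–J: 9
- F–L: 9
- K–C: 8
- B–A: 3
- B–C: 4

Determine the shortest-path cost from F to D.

Shortest distances from F:
F: 0
K: 3  (via F)
H: 4  (via F)
A: 5  (via H)
L: 5  (via K)
C: 7  (via H)
B: 8  (via A)
D: 8  (via C)
Shortest route: F–H–C–D = 8.

8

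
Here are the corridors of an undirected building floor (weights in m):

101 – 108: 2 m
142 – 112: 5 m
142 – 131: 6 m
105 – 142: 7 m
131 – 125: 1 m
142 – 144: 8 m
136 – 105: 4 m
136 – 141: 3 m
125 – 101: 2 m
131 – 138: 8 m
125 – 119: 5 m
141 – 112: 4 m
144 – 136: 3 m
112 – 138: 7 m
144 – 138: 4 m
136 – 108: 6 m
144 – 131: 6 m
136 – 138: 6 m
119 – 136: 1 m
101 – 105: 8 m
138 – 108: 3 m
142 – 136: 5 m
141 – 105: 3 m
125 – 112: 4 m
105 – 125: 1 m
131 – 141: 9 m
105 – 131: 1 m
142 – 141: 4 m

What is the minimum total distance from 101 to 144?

Settle nodes by increasing distance from 101:
101: 0
108: 2  (via 101)
125: 2  (via 101)
131: 3  (via 125)
105: 3  (via 125)
138: 5  (via 108)
141: 6  (via 105)
112: 6  (via 125)
119: 7  (via 125)
136: 7  (via 105)
142: 9  (via 131)
144: 9  (via 131)
Shortest route: 101–125–131–144 = 9 m.

9 m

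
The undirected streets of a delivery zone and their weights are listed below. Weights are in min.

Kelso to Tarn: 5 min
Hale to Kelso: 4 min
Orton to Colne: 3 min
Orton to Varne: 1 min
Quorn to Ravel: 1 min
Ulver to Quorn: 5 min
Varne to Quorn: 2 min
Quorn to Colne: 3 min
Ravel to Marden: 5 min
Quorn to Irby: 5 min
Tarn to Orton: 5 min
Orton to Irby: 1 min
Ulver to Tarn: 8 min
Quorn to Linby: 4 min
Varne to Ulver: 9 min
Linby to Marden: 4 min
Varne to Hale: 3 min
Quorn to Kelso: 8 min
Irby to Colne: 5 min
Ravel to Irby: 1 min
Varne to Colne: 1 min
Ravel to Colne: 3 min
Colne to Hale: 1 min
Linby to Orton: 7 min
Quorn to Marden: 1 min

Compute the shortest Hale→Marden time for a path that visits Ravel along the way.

6 min

Best Hale to Ravel: Hale–Colne–Ravel costing 4
Best Ravel to Marden: Ravel–Quorn–Marden costing 2
Total via Ravel: 4 + 2 = 6 min.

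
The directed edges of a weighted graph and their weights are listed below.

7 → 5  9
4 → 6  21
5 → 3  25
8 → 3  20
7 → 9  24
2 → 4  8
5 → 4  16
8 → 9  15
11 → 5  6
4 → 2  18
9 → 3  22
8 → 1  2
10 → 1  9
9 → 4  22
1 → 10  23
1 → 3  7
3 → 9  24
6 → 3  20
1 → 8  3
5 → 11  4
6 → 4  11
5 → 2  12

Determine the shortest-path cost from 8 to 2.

Compare a few routes:
8–1–3–9–4–2: 2+7+24+22+18 = 73
8–9–4–2: 15+22+18 = 55
Cheapest is 8–9–4–2 at 55.

55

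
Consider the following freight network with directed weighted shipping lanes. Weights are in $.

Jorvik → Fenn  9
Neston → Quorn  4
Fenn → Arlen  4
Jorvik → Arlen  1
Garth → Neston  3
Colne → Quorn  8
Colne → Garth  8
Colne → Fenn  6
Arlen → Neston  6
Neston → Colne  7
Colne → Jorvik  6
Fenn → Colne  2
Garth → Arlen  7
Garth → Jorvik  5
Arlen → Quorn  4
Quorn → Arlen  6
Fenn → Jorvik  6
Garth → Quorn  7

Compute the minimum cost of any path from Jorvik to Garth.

$19

Running Dijkstra from Jorvik:
Jorvik: 0
Arlen: 1  (via Jorvik)
Quorn: 5  (via Arlen)
Neston: 7  (via Arlen)
Fenn: 9  (via Jorvik)
Colne: 11  (via Fenn)
Garth: 19  (via Colne)
Shortest route: Jorvik–Fenn–Colne–Garth = $19.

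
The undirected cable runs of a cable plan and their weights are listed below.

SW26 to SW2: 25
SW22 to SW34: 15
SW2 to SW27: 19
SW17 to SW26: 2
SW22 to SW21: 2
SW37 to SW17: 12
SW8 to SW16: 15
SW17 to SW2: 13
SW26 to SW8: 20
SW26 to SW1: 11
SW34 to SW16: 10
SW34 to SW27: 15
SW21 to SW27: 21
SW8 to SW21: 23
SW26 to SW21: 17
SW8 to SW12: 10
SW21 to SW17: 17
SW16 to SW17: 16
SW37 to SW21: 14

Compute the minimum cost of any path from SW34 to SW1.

Settle nodes by increasing distance from SW34:
SW34: 0
SW16: 10  (via SW34)
SW27: 15  (via SW34)
SW22: 15  (via SW34)
SW21: 17  (via SW22)
SW8: 25  (via SW16)
SW17: 26  (via SW16)
SW26: 28  (via SW17)
SW37: 31  (via SW21)
SW2: 34  (via SW27)
SW12: 35  (via SW8)
SW1: 39  (via SW26)
Shortest route: SW34–SW16–SW17–SW26–SW1 = 39.

39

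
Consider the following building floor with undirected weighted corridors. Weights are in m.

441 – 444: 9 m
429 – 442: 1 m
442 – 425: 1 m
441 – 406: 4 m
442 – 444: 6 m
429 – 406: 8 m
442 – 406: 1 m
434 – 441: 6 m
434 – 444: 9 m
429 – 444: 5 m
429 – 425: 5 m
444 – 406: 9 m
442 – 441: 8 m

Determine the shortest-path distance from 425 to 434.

12 m

Compare a few routes:
425 - 442 - 429 - 444 - 434: 1+1+5+9 = 16
425 - 442 - 444 - 434: 1+6+9 = 16
425 - 442 - 406 - 441 - 434: 1+1+4+6 = 12
425 - 442 - 441 - 434: 1+8+6 = 15
Cheapest is 425 - 442 - 406 - 441 - 434 at 12 m.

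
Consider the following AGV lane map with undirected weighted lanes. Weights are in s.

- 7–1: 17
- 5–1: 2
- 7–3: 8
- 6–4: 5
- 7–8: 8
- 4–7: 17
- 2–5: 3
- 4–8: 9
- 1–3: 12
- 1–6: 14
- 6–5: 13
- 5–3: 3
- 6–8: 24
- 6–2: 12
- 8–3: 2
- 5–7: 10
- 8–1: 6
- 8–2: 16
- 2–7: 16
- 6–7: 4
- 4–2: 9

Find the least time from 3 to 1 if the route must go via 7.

Best 3 to 7: 3 → 7 costing 8
Shortest 7→1: 7 → 5 → 1 = 12
Total via 7: 8 + 12 = 20 s.

20 s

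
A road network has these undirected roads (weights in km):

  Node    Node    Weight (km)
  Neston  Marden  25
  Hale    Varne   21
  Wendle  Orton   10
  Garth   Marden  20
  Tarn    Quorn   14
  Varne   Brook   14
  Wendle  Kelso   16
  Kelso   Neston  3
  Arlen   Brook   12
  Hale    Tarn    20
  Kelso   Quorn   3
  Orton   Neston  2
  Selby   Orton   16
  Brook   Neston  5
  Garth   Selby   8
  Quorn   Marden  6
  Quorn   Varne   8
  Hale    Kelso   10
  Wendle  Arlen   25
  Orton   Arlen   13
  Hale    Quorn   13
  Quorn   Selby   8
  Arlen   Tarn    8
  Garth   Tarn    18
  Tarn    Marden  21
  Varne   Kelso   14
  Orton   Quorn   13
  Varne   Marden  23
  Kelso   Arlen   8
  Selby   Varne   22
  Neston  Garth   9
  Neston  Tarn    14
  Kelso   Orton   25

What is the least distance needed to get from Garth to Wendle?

Compare a few routes:
Garth–Neston–Kelso–Wendle: 9+3+16 = 28
Garth–Neston–Orton–Wendle: 9+2+10 = 21
The minimum is 21 km via Garth–Neston–Orton–Wendle.

21 km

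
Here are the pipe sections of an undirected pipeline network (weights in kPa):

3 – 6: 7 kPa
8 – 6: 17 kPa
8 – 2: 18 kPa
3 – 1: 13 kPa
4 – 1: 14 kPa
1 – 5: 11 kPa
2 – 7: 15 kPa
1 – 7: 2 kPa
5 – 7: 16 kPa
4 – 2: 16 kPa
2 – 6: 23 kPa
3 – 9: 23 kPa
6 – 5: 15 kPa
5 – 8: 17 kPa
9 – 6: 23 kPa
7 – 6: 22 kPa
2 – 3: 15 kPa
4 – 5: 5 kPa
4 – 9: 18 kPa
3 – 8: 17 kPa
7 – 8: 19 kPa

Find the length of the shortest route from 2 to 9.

34 kPa

Running Dijkstra from 2:
2: 0
3: 15  (via 2)
7: 15  (via 2)
4: 16  (via 2)
1: 17  (via 7)
8: 18  (via 2)
5: 21  (via 4)
6: 22  (via 3)
9: 34  (via 4)
Shortest route: 2–4–9 = 34 kPa.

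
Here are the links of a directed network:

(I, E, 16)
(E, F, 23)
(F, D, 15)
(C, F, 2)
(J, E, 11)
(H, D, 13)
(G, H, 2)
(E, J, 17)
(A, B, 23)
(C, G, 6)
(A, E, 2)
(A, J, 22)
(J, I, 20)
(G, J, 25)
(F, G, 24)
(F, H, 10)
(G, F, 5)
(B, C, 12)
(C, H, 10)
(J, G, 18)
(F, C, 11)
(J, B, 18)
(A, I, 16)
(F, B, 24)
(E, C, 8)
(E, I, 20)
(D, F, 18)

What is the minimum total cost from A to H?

18

Candidate routes:
A–E–C–G–H: 2+8+6+2 = 18
A–E–C–F–H: 2+8+2+10 = 22
A–E–C–H: 2+8+10 = 20
The minimum is 18 via A–E–C–G–H.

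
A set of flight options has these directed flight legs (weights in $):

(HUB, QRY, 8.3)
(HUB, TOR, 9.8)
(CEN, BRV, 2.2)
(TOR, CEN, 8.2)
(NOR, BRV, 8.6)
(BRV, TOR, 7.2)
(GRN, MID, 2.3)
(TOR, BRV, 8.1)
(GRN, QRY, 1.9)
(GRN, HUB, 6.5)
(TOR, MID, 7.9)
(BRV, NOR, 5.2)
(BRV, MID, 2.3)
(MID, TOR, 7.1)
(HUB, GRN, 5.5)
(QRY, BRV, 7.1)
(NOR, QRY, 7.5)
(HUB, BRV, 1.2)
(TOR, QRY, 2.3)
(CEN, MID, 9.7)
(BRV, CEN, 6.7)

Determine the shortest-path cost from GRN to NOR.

$12.9

Compare a few routes:
GRN → MID → TOR → BRV → NOR: 2.3+7.1+8.1+5.2 = 22.7
GRN → QRY → BRV → NOR: 1.9+7.1+5.2 = 14.2
GRN → HUB → BRV → NOR: 6.5+1.2+5.2 = 12.9
Cheapest is GRN → HUB → BRV → NOR at $12.9.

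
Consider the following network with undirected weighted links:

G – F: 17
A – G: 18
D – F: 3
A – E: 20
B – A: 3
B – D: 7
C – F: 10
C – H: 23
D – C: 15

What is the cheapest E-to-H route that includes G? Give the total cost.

Best E to G: E → A → G costing 38
Best G to H: G → F → C → H costing 50
Total via G: 38 + 50 = 88.

88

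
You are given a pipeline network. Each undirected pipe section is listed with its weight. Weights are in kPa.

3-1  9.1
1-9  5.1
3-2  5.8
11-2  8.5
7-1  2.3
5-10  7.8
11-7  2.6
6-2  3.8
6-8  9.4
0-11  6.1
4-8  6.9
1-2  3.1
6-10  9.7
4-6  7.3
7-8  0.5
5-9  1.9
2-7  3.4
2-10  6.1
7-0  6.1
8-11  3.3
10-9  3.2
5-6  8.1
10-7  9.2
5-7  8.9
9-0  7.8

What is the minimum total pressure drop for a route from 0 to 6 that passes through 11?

15.9 kPa

Best 0 to 11: 0 → 11 costing 6.1
Shortest 11→6: 11 → 7 → 2 → 6 = 9.8
Total via 11: 6.1 + 9.8 = 15.9 kPa.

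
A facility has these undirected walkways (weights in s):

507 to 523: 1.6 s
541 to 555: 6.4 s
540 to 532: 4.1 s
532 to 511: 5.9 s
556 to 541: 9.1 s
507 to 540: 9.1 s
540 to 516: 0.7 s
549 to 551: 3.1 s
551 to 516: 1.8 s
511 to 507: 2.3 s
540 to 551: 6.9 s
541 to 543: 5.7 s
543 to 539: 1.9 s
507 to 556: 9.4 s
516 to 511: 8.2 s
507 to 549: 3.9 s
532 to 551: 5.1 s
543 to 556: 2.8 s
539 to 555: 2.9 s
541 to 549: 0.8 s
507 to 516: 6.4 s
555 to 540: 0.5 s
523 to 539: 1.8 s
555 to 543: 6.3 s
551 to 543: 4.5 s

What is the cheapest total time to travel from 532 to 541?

Running Dijkstra from 532:
532: 0
540: 4.1  (via 532)
555: 4.6  (via 540)
516: 4.8  (via 540)
551: 5.1  (via 532)
511: 5.9  (via 532)
539: 7.5  (via 555)
507: 8.2  (via 511)
549: 8.2  (via 551)
541: 9  (via 549)
Shortest route: 532–551–549–541 = 9 s.

9 s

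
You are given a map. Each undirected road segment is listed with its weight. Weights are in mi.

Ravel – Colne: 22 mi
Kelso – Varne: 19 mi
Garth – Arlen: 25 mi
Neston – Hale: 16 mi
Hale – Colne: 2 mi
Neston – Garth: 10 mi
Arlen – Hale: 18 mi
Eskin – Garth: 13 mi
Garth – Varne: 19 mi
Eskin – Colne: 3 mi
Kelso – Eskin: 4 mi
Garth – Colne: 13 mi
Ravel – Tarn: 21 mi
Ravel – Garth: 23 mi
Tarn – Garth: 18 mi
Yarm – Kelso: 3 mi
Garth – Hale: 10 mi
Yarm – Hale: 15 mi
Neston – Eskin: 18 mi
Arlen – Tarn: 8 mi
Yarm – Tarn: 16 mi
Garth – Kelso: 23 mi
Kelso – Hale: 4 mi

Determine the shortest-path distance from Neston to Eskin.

18 mi

Compare a few routes:
Neston–Garth–Eskin: 10+13 = 23
Neston–Eskin: 18 = 18
Neston–Hale–Colne–Eskin: 16+2+3 = 21
Neston–Hale–Kelso–Eskin: 16+4+4 = 24
The minimum is 18 mi via Neston–Eskin.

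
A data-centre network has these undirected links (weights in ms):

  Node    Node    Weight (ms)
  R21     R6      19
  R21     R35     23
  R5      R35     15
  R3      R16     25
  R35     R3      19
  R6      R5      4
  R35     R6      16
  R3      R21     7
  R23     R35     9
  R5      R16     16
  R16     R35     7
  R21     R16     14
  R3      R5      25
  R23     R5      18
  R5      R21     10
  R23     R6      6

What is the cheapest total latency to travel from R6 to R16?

Settle nodes by increasing distance from R6:
R6: 0
R5: 4  (via R6)
R23: 6  (via R6)
R21: 14  (via R5)
R35: 15  (via R23)
R16: 20  (via R5)
Shortest route: R6–R5–R16 = 20 ms.

20 ms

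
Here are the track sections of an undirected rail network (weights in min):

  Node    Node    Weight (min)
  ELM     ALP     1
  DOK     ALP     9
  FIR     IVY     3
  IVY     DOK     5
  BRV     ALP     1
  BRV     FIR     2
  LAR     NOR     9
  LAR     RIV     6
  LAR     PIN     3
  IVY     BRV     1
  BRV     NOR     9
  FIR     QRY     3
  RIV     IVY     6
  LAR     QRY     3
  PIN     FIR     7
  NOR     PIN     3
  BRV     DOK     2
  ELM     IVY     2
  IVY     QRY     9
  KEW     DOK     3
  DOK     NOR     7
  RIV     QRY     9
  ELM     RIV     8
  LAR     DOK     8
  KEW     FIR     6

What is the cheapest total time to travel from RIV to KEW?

12 min

Running Dijkstra from RIV:
RIV: 0
IVY: 6  (via RIV)
LAR: 6  (via RIV)
BRV: 7  (via IVY)
ELM: 8  (via RIV)
ALP: 8  (via BRV)
QRY: 9  (via RIV)
FIR: 9  (via IVY)
PIN: 9  (via LAR)
DOK: 9  (via BRV)
NOR: 12  (via PIN)
KEW: 12  (via DOK)
Shortest route: RIV → IVY → BRV → DOK → KEW = 12 min.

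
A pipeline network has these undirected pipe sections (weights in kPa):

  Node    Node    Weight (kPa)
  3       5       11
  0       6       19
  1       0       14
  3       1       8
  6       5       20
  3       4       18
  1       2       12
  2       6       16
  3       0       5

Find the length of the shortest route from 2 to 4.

38 kPa

Compare a few routes:
2 → 6 → 5 → 3 → 4: 16+20+11+18 = 65
2 → 6 → 0 → 3 → 4: 16+19+5+18 = 58
2 → 1 → 3 → 4: 12+8+18 = 38
2 → 1 → 0 → 3 → 4: 12+14+5+18 = 49
Cheapest is 2 → 1 → 3 → 4 at 38 kPa.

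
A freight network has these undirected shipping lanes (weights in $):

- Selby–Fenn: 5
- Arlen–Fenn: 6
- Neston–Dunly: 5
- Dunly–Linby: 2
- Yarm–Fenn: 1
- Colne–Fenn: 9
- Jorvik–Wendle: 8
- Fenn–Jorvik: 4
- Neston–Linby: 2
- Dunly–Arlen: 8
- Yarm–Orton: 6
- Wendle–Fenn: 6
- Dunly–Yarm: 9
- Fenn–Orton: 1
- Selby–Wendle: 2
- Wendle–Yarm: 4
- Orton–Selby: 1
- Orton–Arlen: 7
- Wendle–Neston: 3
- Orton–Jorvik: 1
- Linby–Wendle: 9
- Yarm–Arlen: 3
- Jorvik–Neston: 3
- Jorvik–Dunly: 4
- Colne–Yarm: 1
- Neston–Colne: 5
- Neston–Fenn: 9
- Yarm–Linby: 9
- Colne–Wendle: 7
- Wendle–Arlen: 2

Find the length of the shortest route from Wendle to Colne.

$5

Compare a few routes:
Wendle–Selby–Orton–Fenn–Yarm–Colne: 2+1+1+1+1 = 6
Wendle–Yarm–Colne: 4+1 = 5
Wendle–Colne: 7 = 7
Wendle–Arlen–Yarm–Colne: 2+3+1 = 6
The minimum is $5 via Wendle–Yarm–Colne.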